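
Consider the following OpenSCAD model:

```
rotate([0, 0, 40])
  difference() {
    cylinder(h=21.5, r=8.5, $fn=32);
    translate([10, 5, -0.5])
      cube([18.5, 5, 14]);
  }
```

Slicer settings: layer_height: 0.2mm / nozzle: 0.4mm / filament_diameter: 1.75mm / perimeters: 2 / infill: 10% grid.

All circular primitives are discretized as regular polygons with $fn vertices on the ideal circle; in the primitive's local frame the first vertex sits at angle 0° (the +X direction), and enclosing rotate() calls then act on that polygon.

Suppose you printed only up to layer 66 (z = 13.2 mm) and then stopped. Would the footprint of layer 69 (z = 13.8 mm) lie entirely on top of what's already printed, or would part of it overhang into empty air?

entirely on top

Compare the two slices. At z = 13.2: the r=8.5 cylinder contributes a regular 32-gon of circumradius 8.5 (area = (32/2)·8.500²·sin(360°/32) = 225.52 mm²); the cube at (10, 5) is present — its section is the full 18.5×5 rectangle (area 92.50 mm²); After the difference (first − rest): starting from the r=8.5 cylinder (225.52 mm²), the 18.5×5 cube at (10, 5) misses the remaining region (no effect) — area = 225.52 mm²; (rotated 40° about Z; rotation is an isometry so areas/perimeters/island counts are preserved). At z = 13.8: the r=8.5 cylinder gives a regular 32-gon of circumradius 8.5 (constant along its height) (area = (32/2)·8.500²·sin(360°/32) = 225.52 mm²); the cube at (10, 5) is absent (z outside [-0.5, 13.5]); Subtracting the remaining from the first: none of the subtracted shapes is present at this height, so the r=8.5 cylinder is unchanged — area = 225.52 mm²; (rotated 40° about Z; rotation is an isometry so areas/perimeters/island counts are preserved). Checking containment: the cross-section at z = 13.8 is a subset of the cross-section at z = 13.2.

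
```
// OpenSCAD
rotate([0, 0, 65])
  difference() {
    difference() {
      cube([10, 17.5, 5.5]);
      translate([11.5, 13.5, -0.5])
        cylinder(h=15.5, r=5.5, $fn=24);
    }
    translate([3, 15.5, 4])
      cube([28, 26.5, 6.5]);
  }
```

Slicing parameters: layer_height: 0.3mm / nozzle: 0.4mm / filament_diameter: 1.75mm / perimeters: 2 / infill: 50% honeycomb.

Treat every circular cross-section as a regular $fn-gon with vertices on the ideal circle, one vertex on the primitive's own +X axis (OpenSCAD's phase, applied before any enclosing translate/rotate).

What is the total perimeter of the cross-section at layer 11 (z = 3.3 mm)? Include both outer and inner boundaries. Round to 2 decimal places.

55.06 mm

At z = 3.3 mm: the 10×17.5 cube contributes its full rectangle (perimeter 55.00 mm); the r=5.5 cylinder at (11.5, 13.5) gives a regular 24-gon of circumradius 5.5 (constant along its height) (perimeter = 2·24·5.500·sin(180°/24) = 34.46 mm); Taking the first minus the rest: starting from the 10×17.5 cube, the r=5.5 cylinder at (11.5, 13.5) partially overlaps it — only the 29.12 mm² overlap (of its 93.95 mm²) is removed, clipping the outline — boundary = 55.06 mm; the cube at (3, 15.5) does not reach this height (z outside [4, 10.5]); After the difference (first − rest): none of the subtracted shapes is present at this height, so that combined region is unchanged — boundary = 55.06 mm; (rotated 65° about Z; rotation is an isometry so areas/perimeters/island counts are preserved). Overall, the cross-section is a single solid region. Total boundary length (outer) = 55.06 mm.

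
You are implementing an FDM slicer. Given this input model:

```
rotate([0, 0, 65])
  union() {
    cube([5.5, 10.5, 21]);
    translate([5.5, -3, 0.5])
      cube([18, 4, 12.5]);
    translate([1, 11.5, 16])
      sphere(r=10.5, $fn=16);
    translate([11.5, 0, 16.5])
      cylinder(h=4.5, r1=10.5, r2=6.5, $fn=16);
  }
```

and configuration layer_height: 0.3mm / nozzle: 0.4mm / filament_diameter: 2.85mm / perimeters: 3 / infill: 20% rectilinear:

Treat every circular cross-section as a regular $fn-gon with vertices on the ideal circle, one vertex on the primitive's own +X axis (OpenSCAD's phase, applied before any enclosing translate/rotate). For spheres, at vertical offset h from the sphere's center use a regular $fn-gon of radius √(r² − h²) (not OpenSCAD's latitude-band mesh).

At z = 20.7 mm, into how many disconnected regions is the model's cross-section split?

1

At z = 20.7 mm: the cube is present — its section is the full 5.5×10.5 rectangle; the cube at (5.5, -3) is absent (z outside [0.5, 13]); the sphere at (1, 11.5): section is a regular 16-gon, circumradius = √(r²−h²) = √(10.5²−4.7²) = 9.389; the cone at (11.5, 0) contributes a regular 16-gon of circumradius 6.767 (interpolated between r1=10.5 and r2=6.5 at t=0.933); Combining (union): the regions partially overlap (shared area 46.06 mm²), so overlapping operands fuse into one piece — 1 connected region with 1 hole; (whole slice rotated 65° about Z — lengths, areas and connectivity unchanged). The result has 1 disconnected region.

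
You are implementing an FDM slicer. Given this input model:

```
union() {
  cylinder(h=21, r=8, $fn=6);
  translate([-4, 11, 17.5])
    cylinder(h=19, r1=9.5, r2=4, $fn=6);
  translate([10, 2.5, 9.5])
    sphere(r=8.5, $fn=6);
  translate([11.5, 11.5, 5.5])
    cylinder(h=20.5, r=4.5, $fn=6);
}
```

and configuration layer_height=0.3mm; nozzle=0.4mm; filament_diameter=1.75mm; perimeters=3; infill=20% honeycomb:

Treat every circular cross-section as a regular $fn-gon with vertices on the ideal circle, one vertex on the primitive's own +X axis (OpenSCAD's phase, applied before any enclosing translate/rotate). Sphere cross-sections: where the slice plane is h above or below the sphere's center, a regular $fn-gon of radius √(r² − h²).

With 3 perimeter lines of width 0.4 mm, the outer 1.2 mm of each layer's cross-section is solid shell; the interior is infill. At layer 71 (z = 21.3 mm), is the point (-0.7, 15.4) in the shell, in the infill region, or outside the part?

At z = 21.3 mm: the cylinder does not reach this height (z outside [0, 21]); the cone at (-4, 11): at t=0.200 of its height the radius interpolates to r₁+(r₂−r₁)t = 8.400, giving a regular 6-gon of that circumradius; the sphere at (10, 2.5) does not reach this height (|z−center|=11.800 > r=8.5); the r=4.5 cylinder at (11.5, 11.5) gives a regular 6-gon of circumradius 4.5 (constant along its height); Merging all regions: the 2 present regions are separate (no shared area or edge), so areas and boundary lengths simply add and each stays a separate island — 2 connected regions. Overall, the cross-section has 2 separate islands. The nearest boundary edge runs (0.20, 18.27)→(4.40, 11.00); distance from the point to it = 2.22 mm. (Shell/infill is judged within the island containing the point — the largest one.) The point is inside the cross-section and 2.22 mm from the nearest boundary — more than the 1.2 mm shell width (3 × 0.4), so it's in the infill interior.

infill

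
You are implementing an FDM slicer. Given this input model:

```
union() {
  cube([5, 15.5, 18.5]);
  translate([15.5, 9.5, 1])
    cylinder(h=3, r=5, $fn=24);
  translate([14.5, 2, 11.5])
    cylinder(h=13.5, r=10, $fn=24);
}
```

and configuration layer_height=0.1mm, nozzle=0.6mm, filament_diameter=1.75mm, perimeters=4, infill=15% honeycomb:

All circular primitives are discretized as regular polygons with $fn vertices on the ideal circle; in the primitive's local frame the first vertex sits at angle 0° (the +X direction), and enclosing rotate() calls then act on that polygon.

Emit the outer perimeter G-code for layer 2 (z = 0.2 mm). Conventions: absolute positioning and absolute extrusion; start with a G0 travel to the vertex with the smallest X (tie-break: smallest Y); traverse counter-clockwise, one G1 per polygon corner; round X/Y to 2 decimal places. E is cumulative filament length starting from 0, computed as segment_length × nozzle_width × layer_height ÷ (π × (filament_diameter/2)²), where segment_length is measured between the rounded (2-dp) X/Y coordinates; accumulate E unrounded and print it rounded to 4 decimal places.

G0 X0.00 Y0.00 Z0.20
G1 X5.00 Y0.00 E0.1247
G1 X5.00 Y15.50 E0.5114
G1 X0.00 Y15.50 E0.6361
G1 X0.00 Y0.00 E1.0227

At z = 0.2 mm: the 5×15.5 cube contributes its full rectangle; the cylinder at (15.5, 9.5) is absent (z outside [1, 4]); the cylinder at (14.5, 2) is not intersected at this z (z outside [11.5, 25]); Merging all regions: only the 5×15.5 cube is present, so the union is just that shape — 1 connected region. The outline is a single polygon with 4 vertices. Extrusion per mm of travel: 0.6 × 0.1 / (π × 0.875²) = 0.024945. Accumulating E over each segment gives final E = 1.0227.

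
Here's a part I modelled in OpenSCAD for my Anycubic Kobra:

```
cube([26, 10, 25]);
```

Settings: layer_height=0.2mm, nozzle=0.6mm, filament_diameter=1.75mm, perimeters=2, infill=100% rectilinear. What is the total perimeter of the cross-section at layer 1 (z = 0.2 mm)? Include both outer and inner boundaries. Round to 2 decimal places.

At z = 0.2 mm: the cube (footprint 26×10) is included at this height (perimeter 72.00 mm). Overall, the cross-section is a single solid region. Total boundary length (outer) = 72.00 mm.

72.00 mm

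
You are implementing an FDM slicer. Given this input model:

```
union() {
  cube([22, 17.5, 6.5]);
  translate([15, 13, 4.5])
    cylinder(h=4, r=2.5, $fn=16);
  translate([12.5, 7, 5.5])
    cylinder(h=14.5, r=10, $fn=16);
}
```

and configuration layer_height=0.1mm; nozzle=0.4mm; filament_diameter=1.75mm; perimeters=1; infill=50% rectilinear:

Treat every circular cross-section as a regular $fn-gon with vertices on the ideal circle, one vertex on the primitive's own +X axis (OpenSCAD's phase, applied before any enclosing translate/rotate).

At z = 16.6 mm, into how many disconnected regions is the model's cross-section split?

1

At z = 16.6 mm: the cube does not reach this height (z outside [0, 6.5]); the cylinder at (15, 13) is not intersected at this z (z outside [4.5, 8.5]); the cylinder at (12.5, 7): section is a regular 16-gon, circumradius r=10; Combining (union): only the r=10 cylinder at (12.5, 7) is present, so the union is just that shape — 1 connected region. The result has 1 disconnected region.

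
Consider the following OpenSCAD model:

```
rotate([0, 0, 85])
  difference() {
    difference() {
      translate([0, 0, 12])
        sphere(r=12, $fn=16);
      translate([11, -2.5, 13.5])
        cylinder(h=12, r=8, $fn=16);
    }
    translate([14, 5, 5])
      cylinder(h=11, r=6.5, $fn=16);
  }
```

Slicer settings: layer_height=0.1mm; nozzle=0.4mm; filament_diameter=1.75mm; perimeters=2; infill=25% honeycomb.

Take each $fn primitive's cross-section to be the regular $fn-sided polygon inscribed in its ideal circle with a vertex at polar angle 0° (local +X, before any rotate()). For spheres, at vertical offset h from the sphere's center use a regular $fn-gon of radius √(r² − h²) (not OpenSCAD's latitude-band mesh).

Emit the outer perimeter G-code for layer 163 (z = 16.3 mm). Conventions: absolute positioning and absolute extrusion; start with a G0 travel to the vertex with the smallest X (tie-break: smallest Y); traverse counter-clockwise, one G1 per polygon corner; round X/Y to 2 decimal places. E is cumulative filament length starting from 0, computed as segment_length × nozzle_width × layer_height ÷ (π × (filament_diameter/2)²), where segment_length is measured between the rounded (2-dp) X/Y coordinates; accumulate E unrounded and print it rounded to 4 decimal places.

G0 X-11.16 Y0.98 Z16.30
G1 X-10.68 Y-3.37 E0.0728
G1 X-8.58 Y-7.20 E0.1454
G1 X-5.17 Y-9.94 E0.2182
G1 X-0.98 Y-11.16 E0.2907
G1 X3.37 Y-10.68 E0.3635
G1 X7.20 Y-8.58 E0.4362
G1 X9.94 Y-5.17 E0.5089
G1 X11.16 Y-0.98 E0.5815
G1 X10.68 Y3.37 E0.6543
G1 X9.43 Y5.66 E0.6976
G1 X8.59 Y4.61 E0.7200
G1 X5.85 Y3.11 E0.7720
G1 X2.75 Y2.77 E0.8238
G1 X-0.24 Y3.64 E0.8756
G1 X-2.68 Y5.60 E0.9277
G1 X-4.18 Y8.33 E0.9795
G1 X-4.38 Y10.13 E1.0096
G1 X-7.20 Y8.58 E1.0631
G1 X-9.94 Y5.17 E1.1358
G1 X-11.16 Y0.98 E1.2084

At z = 16.3 mm: the sphere: section is a regular 16-gon, circumradius = √(r²−h²) = √(12²−4.3²) = 11.203; the cylinder at (11, -2.5): section is a regular 16-gon, circumradius r=8; Taking the first minus the rest: starting from the r=12 sphere, the r=8 cylinder at (11, -2.5) partially overlaps it — only the 79.76 mm² overlap (of its 195.93 mm²) is removed, clipping the outline — 1 connected region; the cylinder at (14, 5) does not reach this height (z outside [5, 16]); Subtracting the remaining from the first: none of the subtracted shapes is present at this height, so the result so far is unchanged — 1 connected region; (whole slice rotated 85° about Z — lengths, areas and connectivity unchanged). The outline is a single polygon with 20 vertices. Extrusion per mm of travel: 0.4 × 0.1 / (π × 0.875²) = 0.016630. Accumulating E over each segment gives final E = 1.2084.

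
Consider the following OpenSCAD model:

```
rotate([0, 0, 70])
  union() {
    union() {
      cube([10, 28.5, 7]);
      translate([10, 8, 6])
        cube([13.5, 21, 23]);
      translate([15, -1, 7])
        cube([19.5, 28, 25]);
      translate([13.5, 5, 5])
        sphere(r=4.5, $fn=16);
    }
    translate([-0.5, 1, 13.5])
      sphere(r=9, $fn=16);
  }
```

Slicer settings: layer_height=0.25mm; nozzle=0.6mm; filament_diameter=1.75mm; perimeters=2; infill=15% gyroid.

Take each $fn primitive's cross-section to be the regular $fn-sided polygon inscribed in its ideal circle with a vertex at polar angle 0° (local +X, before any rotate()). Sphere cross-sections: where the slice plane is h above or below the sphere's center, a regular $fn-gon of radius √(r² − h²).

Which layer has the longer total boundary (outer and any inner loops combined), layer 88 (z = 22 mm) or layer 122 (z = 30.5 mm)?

Layer 88 (z = 22): the cube does not reach this height (z outside [0, 7]); the cube at (10, 8) is present — its section is the full 13.5×21 rectangle (perimeter 69.00 mm); the cube at (15, -1) is present — its section is the full 19.5×28 rectangle (perimeter 95.00 mm); the sphere at (13.5, 5) is absent (|z−center|=17.000 > r=4.5); Merging all regions: the regions partially overlap (shared area 161.50 mm²), so the edge portions inside another operand are dropped and the merged outline is re-measured after clipping — boundary = 109.00 mm; the r=9 sphere at (-0.5, 1) contributes a regular 16-gon of circumradius √(9²−8.5²) = 2.958 (perimeter = 2·16·2.958·sin(180°/16) = 18.47 mm); Merging all regions: the 2 present regions are separate (no shared area or edge), so areas and boundary lengths simply add and each stays a separate island — boundary = 127.47 mm; (rotated 70° about Z; rotation is an isometry so areas/perimeters/island counts are preserved). So its perimeter = 127.47 mm. Layer 122 (z = 30.5): the cube is not intersected at this z (z outside [0, 7]); the cube at (10, 8) is absent (z outside [6, 29]); the cube at (15, -1) is present — its section is the full 19.5×28 rectangle (perimeter 95.00 mm); the sphere at (13.5, 5) is not intersected at this z (|z−center|=25.500 > r=4.5); Combining (union): only the 19.5×28 cube at (15, -1) is present, so the union is just that shape — boundary = 95.00 mm; the sphere at (-0.5, 1) is not intersected at this z (|z−center|=17.000 > r=9); Taking the union: only that combined region is present, so the union is just that shape — boundary = 95.00 mm; (whole slice rotated 70° about Z — lengths, areas and connectivity unchanged). So its perimeter = 95.00 mm. Layer 88 is larger (127.47 vs 95.00 mm).

layer 88 (z = 22 mm)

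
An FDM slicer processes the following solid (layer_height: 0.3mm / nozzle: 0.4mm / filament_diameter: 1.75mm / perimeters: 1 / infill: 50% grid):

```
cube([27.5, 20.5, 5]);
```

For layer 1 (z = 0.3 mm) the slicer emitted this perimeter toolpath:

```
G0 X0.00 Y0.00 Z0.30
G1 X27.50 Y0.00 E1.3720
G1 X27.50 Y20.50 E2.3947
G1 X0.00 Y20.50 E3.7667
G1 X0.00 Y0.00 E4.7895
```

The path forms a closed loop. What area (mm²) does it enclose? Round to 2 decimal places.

Apply the shoelace formula to the sequence of (X, Y) vertices; enclosed area = 563.75 mm².

563.75 mm²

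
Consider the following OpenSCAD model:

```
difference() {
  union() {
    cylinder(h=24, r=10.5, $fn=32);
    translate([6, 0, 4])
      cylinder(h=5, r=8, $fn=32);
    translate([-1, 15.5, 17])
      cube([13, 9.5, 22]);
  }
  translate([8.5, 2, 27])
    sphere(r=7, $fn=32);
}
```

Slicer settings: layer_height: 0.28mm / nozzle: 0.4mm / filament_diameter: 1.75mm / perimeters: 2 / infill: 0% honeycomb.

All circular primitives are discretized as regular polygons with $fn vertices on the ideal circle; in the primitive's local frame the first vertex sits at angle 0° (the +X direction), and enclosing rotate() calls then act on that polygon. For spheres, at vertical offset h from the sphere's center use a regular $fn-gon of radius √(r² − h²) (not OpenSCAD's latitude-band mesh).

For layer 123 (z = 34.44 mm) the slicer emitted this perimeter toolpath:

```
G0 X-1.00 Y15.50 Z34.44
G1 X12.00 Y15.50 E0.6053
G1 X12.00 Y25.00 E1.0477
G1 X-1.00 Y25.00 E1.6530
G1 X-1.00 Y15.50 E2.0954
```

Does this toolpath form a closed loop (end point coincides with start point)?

Start point (G0): (-1.00, 15.50). End point (last G1): the path returns to the start — closed.

yes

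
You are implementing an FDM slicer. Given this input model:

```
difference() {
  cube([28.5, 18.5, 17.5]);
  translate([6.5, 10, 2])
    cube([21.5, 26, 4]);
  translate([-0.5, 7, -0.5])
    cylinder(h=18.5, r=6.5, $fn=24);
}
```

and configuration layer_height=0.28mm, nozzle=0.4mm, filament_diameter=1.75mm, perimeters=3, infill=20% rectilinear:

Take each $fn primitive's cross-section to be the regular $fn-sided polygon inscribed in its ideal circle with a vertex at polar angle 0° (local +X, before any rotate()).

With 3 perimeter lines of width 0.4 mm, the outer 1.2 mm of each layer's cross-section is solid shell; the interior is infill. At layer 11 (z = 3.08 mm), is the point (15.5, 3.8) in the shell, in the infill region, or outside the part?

infill

At z = 3.08 mm: the cube is present — its section is the full 28.5×18.5 rectangle; the cube at (6.5, 10) is present — its section is the full 21.5×26 rectangle; the r=6.5 cylinder at (-0.5, 7) contributes a regular 24-gon of circumradius 6.5; Taking the first minus the rest: starting from the 28.5×18.5 cube, the 21.5×26 cube at (6.5, 10) partially overlaps it — only the 182.75 mm² overlap (of its 559.00 mm²) is removed, clipping the outline; the r=6.5 cylinder at (-0.5, 7) partially overlaps it — only the 59.14 mm² overlap (of its 131.22 mm²) is removed, clipping the outline — 1 connected region. Overall, the cross-section is a single solid region. The nearest boundary edge runs (28.50, 0.00)→(0.00, 0.00); distance from the point to it = 3.80 mm. The point is inside the cross-section and 3.80 mm from the nearest boundary — more than the 1.2 mm shell width (3 × 0.4), so it's in the infill interior.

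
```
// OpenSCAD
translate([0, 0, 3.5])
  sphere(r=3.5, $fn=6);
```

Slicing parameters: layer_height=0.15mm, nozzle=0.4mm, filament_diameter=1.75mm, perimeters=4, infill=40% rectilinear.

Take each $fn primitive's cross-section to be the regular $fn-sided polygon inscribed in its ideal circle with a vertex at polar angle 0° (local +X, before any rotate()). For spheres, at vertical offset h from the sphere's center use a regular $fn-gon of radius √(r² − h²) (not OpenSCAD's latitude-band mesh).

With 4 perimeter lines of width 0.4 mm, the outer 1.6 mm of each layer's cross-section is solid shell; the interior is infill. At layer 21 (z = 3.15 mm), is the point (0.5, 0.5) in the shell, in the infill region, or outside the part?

At z = 3.15 mm: the r=3.5 sphere slices to a regular 6-gon of circumradius 3.482 (√(r²−h²) with h=0.35 from center). Overall, the cross-section is a single solid region. The nearest boundary edge runs (3.48, 0.00)→(1.74, 3.02); distance from the point to it = 2.33 mm. The point is inside the cross-section and 2.33 mm from the nearest boundary — more than the 1.6 mm shell width (4 × 0.4), so it's in the infill interior.

infill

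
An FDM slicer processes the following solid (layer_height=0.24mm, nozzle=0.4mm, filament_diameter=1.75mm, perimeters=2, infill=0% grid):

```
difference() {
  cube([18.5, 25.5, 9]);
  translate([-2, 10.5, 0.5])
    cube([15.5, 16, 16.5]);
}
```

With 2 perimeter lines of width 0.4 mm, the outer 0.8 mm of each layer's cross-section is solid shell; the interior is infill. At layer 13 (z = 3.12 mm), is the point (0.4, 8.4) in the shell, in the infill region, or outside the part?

At z = 3.12 mm: the cube is present — its section is the full 18.5×25.5 rectangle; the 15.5×16 cube at (-2, 10.5) contributes its full rectangle; Taking the first minus the rest: starting from the 18.5×25.5 cube, the 15.5×16 cube at (-2, 10.5) partially overlaps it — only the 202.50 mm² overlap (of its 248.00 mm²) is removed, clipping the outline — 1 connected region. Overall, the cross-section is a single solid region. The nearest boundary edge runs (0.00, 0.00)→(0.00, 10.50); distance from the point to it = 0.40 mm. The point is inside the cross-section, 0.40 mm from the nearest boundary — within the 0.8 mm shell band (2 × 0.4).

shell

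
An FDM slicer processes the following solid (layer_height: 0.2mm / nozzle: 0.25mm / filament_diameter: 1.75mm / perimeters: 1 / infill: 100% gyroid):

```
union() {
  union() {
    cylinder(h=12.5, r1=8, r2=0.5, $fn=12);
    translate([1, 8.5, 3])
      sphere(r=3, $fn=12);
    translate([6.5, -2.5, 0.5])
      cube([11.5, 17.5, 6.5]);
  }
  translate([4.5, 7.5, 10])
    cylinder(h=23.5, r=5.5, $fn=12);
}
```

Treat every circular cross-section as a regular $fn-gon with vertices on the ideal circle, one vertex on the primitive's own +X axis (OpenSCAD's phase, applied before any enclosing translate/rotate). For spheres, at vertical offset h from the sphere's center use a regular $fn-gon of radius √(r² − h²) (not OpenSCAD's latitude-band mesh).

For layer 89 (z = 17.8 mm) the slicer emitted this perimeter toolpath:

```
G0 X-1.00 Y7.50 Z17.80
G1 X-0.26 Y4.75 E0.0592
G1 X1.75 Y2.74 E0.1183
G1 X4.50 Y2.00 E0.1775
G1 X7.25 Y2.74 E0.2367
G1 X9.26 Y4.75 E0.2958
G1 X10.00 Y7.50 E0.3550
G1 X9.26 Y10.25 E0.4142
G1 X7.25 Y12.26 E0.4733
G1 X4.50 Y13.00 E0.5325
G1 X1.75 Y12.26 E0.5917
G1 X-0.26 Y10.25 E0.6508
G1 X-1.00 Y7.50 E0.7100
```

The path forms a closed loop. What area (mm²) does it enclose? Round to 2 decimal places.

Apply the shoelace formula to the sequence of (X, Y) vertices; enclosed area = 90.69 mm².

90.69 mm²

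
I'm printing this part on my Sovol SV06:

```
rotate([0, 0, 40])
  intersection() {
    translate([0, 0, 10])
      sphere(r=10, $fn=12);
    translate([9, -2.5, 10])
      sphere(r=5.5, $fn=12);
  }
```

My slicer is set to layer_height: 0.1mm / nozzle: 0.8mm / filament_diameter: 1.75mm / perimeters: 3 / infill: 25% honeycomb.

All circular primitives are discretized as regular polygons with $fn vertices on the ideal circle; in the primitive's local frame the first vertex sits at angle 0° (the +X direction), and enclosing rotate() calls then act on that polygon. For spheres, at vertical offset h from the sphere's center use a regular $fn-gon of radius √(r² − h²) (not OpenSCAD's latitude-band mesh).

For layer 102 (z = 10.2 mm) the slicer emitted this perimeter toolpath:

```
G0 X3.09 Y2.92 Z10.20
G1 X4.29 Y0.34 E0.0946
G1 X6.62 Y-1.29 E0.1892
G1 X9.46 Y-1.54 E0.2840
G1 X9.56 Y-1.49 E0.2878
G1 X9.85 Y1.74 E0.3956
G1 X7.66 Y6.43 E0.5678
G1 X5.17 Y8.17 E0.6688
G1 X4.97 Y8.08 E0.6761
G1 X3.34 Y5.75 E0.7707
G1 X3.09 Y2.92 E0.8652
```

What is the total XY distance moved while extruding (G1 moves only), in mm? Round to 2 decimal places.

26.01 mm

Sum the Euclidean lengths of each G1 segment: total = 26.01 mm.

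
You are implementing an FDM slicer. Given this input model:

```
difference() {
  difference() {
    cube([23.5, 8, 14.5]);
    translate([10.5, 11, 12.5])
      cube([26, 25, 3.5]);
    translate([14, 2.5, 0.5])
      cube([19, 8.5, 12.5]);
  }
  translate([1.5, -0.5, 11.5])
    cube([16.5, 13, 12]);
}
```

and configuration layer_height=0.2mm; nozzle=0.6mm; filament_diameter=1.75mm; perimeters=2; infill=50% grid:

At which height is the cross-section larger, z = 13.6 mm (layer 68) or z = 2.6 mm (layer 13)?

layer 13 (z = 2.6 mm)

Layer 68 (z = 13.6): the cube (footprint 23.5×8) is included at this height (area 188.00 mm²); the cube at (10.5, 11) is present — its section is the full 26×25 rectangle (area 650.00 mm²); the cube at (14, 2.5) is absent (z outside [0.5, 13]); After the difference (first − rest): starting from the 23.5×8 cube (188.00 mm²), the 26×25 cube at (10.5, 11) misses the remaining region (no effect) — area = 188.00 mm²; the cube at (1.5, -0.5) (footprint 16.5×13) is included at this height (area 214.50 mm²); Taking the first minus the rest: starting from the result so far (188.00 mm²), the 16.5×13 cube at (1.5, -0.5) partially overlaps it — only the 132.00 mm² overlap (of its 214.50 mm²) is removed, clipping the outline — area = 56.00 mm². So its area = 56.00 mm². Layer 13 (z = 2.6): the 23.5×8 cube contributes its full rectangle (area 188.00 mm²); the cube at (10.5, 11) is absent (z outside [12.5, 16]); the cube at (14, 2.5) (footprint 19×8.5) is included at this height (area 161.50 mm²); Subtracting the remaining from the first: starting from the 23.5×8 cube (188.00 mm²), the 19×8.5 cube at (14, 2.5) partially overlaps it — only the 52.25 mm² overlap (of its 161.50 mm²) is removed, clipping the outline — area = 135.75 mm²; the cube at (1.5, -0.5) is not intersected at this z (z outside [11.5, 23.5]); After the difference (first − rest): none of the subtracted shapes is present at this height, so that combined region is unchanged — area = 135.75 mm². So its area = 135.75 mm². Layer 13 is larger (135.75 vs 56.00 mm²).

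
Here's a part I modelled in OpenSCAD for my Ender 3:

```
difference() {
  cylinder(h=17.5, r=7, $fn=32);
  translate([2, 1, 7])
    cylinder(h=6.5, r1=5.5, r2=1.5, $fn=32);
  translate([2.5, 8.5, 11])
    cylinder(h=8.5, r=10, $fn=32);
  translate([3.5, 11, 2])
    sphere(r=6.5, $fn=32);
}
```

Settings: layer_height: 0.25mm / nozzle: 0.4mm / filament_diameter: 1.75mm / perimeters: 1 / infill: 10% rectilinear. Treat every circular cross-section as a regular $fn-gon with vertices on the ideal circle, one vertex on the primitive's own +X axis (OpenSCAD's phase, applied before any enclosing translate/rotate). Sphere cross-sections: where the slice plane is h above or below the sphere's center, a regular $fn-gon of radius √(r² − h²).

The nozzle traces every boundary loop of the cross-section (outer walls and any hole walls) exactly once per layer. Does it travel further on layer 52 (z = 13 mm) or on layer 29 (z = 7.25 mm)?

Layer 52 (z = 13): the cylinder: section is a regular 32-gon, circumradius r=7 (perimeter = 2·32·7.000·sin(180°/32) = 43.91 mm); the cone at (2, 1) (r1=5.5→r2=1.5) has section circumradius 1.808 here — a regular 32-gon (perimeter = 2·32·1.808·sin(180°/32) = 11.34 mm); the r=10 cylinder at (2.5, 8.5) contributes a regular 32-gon of circumradius 10 (perimeter = 2·32·10.000·sin(180°/32) = 62.73 mm); the sphere at (3.5, 11) is not intersected at this z (|z−center|=11.000 > r=6.5); Taking the first minus the rest: starting from the r=7 cylinder, the cone at (2, 1) lies wholly inside it (removes its full 10.20 mm² and its 11.34 mm outline becomes a hole wall); the r=10 cylinder at (2.5, 8.5) partially overlaps it — only the 69.58 mm² overlap (of its 312.14 mm²) is removed, clipping the outline — boundary = 40.12 mm. So its perimeter = 40.12 mm. Layer 29 (z = 7.25): the r=7 cylinder contributes a regular 32-gon of circumradius 7 (perimeter = 2·32·7.000·sin(180°/32) = 43.91 mm); the cone at (2, 1): at t=0.038 of its height the radius interpolates to r₁+(r₂−r₁)t = 5.346, giving a regular 32-gon of that circumradius (perimeter = 2·32·5.346·sin(180°/32) = 33.54 mm); the cylinder at (2.5, 8.5) is not intersected at this z (z outside [11, 19.5]); the r=6.5 sphere at (3.5, 11) slices to a regular 32-gon of circumradius 3.832 (√(r²−h²) with h=5.25 from center) (perimeter = 2·32·3.832·sin(180°/32) = 24.04 mm); Subtracting the remaining from the first: starting from the r=7 cylinder, the cone at (2, 1) partially overlaps it — only the 85.72 mm² overlap (of its 89.22 mm²) is removed, clipping the outline; the r=6.5 sphere at (3.5, 11) misses the remaining region (no effect) — boundary = 59.21 mm. So its perimeter = 59.21 mm. Layer 29 is larger (59.21 vs 40.12 mm).

layer 29 (z = 7.25 mm)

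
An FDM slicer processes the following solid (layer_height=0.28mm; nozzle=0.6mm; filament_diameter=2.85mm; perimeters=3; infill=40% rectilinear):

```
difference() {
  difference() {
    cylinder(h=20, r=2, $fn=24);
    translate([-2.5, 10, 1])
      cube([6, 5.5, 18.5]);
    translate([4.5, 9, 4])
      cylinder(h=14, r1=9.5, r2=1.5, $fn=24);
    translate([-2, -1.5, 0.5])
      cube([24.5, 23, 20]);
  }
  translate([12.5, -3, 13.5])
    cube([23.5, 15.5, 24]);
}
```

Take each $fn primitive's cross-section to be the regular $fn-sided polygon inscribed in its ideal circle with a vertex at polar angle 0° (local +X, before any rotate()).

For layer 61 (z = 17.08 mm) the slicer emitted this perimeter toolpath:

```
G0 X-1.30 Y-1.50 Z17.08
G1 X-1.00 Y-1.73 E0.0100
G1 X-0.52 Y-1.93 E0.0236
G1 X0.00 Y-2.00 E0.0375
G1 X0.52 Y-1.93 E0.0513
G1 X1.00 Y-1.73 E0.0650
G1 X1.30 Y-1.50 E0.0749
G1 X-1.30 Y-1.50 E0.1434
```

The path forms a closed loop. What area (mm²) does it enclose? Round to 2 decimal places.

Apply the shoelace formula to the sequence of (X, Y) vertices; enclosed area = 0.87 mm².

0.87 mm²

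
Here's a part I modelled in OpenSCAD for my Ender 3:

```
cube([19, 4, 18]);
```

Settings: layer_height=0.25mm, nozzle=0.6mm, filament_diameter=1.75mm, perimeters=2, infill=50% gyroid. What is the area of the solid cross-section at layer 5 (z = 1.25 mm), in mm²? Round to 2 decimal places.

76.00 mm²

At z = 1.25 mm: the cube is present — its section is the full 19×4 rectangle (area 76.00 mm²). Overall, the cross-section is a single solid region. Net area = 76.00 mm².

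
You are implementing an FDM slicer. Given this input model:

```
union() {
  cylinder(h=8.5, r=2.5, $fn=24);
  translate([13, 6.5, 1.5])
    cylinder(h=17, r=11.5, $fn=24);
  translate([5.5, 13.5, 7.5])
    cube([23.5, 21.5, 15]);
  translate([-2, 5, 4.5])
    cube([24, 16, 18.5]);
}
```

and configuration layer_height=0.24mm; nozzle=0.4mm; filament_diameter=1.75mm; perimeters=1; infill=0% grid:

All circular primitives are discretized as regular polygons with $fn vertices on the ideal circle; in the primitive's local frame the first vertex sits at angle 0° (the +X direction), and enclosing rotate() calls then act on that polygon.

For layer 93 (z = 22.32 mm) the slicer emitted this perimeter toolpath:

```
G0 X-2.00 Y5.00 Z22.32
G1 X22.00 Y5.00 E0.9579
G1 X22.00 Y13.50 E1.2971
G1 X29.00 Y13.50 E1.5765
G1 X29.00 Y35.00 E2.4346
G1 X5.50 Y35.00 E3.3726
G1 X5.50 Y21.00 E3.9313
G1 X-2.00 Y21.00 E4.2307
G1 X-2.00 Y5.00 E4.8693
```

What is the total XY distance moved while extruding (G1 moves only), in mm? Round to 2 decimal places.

Sum the Euclidean lengths of each G1 segment: total = 122.00 mm.

122.00 mm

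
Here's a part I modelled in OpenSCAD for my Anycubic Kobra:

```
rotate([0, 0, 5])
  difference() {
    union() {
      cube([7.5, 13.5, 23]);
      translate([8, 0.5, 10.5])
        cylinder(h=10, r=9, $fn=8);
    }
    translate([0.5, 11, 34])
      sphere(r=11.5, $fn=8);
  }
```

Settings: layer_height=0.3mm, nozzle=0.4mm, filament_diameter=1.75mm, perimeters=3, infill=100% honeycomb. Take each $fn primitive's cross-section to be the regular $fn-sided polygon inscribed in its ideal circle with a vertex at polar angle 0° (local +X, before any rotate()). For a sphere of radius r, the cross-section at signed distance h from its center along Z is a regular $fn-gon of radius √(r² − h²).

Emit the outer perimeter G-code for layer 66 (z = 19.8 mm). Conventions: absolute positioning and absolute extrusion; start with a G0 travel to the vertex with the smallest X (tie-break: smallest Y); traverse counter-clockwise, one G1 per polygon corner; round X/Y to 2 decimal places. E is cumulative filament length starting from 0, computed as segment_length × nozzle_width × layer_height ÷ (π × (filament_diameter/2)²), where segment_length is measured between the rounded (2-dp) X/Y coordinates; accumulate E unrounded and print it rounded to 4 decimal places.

G0 X-1.18 Y13.45 Z19.80
G1 X-0.25 Y2.90 E0.5284
G1 X-1.04 Y0.41 E0.6587
G1 X2.14 Y-5.70 E1.0024
G1 X8.71 Y-7.77 E1.3460
G1 X14.82 Y-4.59 E1.6897
G1 X16.89 Y1.98 E2.0333
G1 X13.71 Y8.09 E2.3770
G1 X7.14 Y10.16 E2.7206
G1 X6.66 Y9.91 E2.7476
G1 X6.29 Y14.10 E2.9575
G1 X-1.18 Y13.45 E3.3316

At z = 19.8 mm: the cube (footprint 7.5×13.5) is included at this height; the r=9 cylinder at (8, 0.5) contributes a regular 8-gon of circumradius 9; Merging all regions: the regions partially overlap (shared area 55.37 mm²), so overlapping operands fuse into one piece — 1 connected region; the sphere at (0.5, 11) is absent (|z−center|=14.200 > r=11.5); Subtracting the remaining from the first: none of the subtracted shapes is present at this height, so the result so far is unchanged — 1 connected region; (rotated 5° about Z; rotation is an isometry so areas/perimeters/island counts are preserved). The outline is a single polygon with 11 vertices. Extrusion per mm of travel: 0.4 × 0.3 / (π × 0.875²) = 0.049890. Accumulating E over each segment gives final E = 3.3316.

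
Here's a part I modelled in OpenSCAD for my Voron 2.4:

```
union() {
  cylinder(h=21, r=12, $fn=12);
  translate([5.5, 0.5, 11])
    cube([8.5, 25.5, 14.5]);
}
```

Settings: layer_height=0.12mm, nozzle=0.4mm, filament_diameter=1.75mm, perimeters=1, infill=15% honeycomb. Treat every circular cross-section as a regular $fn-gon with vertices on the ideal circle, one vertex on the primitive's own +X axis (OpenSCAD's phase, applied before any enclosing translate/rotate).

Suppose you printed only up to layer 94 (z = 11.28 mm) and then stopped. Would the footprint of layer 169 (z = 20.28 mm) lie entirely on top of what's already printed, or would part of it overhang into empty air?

Compare the two slices. At z = 11.28: the r=12 cylinder gives a regular 12-gon of circumradius 12 (constant along its height) (area = (12/2)·12.000²·sin(360°/12) = 432.00 mm²); the cube at (5.5, 0.5) (footprint 8.5×25.5) is included at this height (area 216.75 mm²); Taking the union: the regions partially overlap — summed areas 648.75 mm² minus the doubly-counted overlap 42.84 mm² gives 605.91 mm² — area = 605.91 mm². At z = 20.28: the r=12 cylinder contributes a regular 12-gon of circumradius 12 (area = (12/2)·12.000²·sin(360°/12) = 432.00 mm²); the cube at (5.5, 0.5) is present — its section is the full 8.5×25.5 rectangle (area 216.75 mm²); Taking the union: the regions partially overlap — summed areas 648.75 mm² minus the doubly-counted overlap 42.84 mm² gives 605.91 mm² — area = 605.91 mm². Checking containment: the cross-section at z = 20.28 is a subset of the cross-section at z = 11.28.

entirely on top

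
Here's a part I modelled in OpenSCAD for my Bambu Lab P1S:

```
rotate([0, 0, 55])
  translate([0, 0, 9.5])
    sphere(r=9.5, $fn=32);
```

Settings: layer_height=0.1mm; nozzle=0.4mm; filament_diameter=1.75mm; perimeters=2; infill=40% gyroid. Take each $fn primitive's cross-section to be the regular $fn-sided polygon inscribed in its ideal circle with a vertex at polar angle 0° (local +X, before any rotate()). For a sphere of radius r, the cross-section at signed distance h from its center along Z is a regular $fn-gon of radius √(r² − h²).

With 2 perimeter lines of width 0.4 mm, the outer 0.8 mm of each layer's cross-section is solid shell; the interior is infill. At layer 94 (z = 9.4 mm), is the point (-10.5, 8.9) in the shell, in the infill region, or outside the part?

At z = 9.4 mm: the sphere: section is a regular 32-gon, circumradius = √(r²−h²) = √(9.5²−0.1²) = 9.499; (whole slice rotated 55° about Z — lengths, areas and connectivity unchanged). Overall, the cross-section is a single solid region. Undo the 55° rotation: the query point maps to (1.268, 13.706) in the un-rotated model frame. The nearest boundary edge runs (1.85, 9.32)→(0.00, 9.50); distance from the point to it = 4.31 mm. The point is not inside any of the regions above, so it lies outside the cross-section (4.31 mm from the nearest boundary).

outside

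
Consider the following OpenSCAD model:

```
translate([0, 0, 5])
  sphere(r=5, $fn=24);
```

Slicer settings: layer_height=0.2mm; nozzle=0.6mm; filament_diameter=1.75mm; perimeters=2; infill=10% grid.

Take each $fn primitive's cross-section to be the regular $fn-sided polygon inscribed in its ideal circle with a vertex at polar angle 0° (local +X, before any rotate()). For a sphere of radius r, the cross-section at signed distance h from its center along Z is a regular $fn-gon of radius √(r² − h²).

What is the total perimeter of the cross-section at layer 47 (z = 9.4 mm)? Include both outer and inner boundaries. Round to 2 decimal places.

14.88 mm

At z = 9.4 mm: the r=5 sphere contributes a regular 24-gon of circumradius √(5²−4.4²) = 2.375 (perimeter = 2·24·2.375·sin(180°/24) = 14.88 mm). Overall, the cross-section is a single solid region. Total boundary length (outer) = 14.88 mm.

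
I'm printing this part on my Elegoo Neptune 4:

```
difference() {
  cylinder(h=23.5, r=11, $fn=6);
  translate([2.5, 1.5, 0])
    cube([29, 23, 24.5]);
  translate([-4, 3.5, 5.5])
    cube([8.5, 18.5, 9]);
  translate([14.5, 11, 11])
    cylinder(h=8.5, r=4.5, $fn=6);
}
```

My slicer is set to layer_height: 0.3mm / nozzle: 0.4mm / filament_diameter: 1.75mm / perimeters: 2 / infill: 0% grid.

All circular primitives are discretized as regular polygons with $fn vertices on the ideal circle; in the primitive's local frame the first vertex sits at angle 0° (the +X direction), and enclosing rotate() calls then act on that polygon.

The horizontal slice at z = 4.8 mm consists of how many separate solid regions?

At z = 4.8 mm: the cylinder: section is a regular 6-gon, circumradius r=11; the cube at (2.5, 1.5) is present — its section is the full 29×23 rectangle; the cube at (-4, 3.5) is absent (z outside [5.5, 14.5]); the cylinder at (14.5, 11) does not reach this height (z outside [11, 19.5]); Taking the first minus the rest: starting from the r=11 cylinder, the 29×23 cube at (2.5, 1.5) partially overlaps it — only the 42.68 mm² overlap (of its 667.00 mm²) is removed, clipping the outline — 1 connected region. The result has 1 disconnected region.

1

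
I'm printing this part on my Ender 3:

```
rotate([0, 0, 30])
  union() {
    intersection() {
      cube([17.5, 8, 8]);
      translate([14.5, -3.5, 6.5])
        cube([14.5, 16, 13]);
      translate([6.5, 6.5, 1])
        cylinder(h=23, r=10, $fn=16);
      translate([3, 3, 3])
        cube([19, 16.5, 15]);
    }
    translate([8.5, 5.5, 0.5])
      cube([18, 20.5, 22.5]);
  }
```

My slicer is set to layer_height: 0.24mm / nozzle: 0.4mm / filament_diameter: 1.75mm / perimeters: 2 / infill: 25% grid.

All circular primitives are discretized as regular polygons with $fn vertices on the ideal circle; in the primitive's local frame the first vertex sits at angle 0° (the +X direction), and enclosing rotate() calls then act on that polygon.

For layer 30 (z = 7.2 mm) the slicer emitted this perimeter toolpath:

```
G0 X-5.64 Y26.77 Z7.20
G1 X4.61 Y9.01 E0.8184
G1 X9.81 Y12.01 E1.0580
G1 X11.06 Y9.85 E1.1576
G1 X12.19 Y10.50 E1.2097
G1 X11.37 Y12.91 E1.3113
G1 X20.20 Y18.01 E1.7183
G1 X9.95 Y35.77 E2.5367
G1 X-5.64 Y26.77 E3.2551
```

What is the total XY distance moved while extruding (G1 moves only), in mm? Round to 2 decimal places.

81.56 mm

Sum the Euclidean lengths of each G1 segment: total = 81.56 mm.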